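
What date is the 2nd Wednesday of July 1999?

14 July 1999

The first Wednesday of July 1999 is July 7.
The 2nd Wednesday is 1 weeks later: 7 + 7 = 14.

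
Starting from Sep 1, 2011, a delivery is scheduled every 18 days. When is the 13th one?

The 13th occurrence is 12 intervals after the first: 12 × 18 = 216 days after Sep 1, 2011.
Sep has 30 days — 29 days to the end of Sep leaves 187.
Oct has 31 days (156 left).
Nov has 30 days (126 left).
Dec has 31 days (95 left).
Jan has 31 days (64 left).
Feb has 29 days (35 left).
Mar has 31 days (4 left).
4 days into Apr → Apr 4, 2012.

Apr 4, 2012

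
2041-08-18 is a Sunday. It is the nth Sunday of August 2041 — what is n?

3rd

Day 18 falls in week ⌈18/7⌉ of the month.
Days 1–7 hold the 1st Sunday, 8–14 the 2nd, 15–21 the 3rd, 22–28 the 4th, 29–31 the 5th.
18 is in the range for the 3rd.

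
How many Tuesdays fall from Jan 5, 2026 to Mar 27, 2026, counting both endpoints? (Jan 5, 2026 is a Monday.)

12

Jan 5, 2026 is a Monday; the first Tuesday on or after it is Jan 6, 2026 (1 day later).
From Jan 6, 2026 to Mar 27, 2026: 25 + 28 + 27 = 80 days (rest of Jan, Feb, Mar).
80 ÷ 7 = 11 full weeks with remainder 3, so 11 more Tuesdays after the first → 12.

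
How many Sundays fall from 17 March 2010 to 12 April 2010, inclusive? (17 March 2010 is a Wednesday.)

17 March 2010 is a Wednesday; the first Sunday on or after it is 21 March 2010 (4 days later).
From 21 March 2010 to 12 April 2010: 10 + 12 = 22 days (rest of March, April).
22 ÷ 7 = 3 full weeks with remainder 1, so 3 more Sundays after the first → 4.

4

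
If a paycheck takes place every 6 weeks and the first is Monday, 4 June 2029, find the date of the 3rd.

27 August 2029

The 3rd occurrence is 2 intervals after the first: 2 × 42 = 84 days after 4 June 2029.
June has 30 days — 26 days to the end of June leaves 58.
July has 31 days (27 left).
27 days into August → 27 August 2029.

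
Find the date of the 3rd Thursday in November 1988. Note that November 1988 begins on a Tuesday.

November 1988 begins on a Tuesday, so the first Thursday is November 3 (2 days later).
The 3rd Thursday is 2 weeks later: 3 + 14 = 17.

November 17, 1988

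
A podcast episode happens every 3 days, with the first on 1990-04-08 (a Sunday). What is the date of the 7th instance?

The 7th occurrence is 6 intervals after the first: 6 × 3 = 18 days after 1990-04-08.
18 days later is 1990-04-26.

1990-04-26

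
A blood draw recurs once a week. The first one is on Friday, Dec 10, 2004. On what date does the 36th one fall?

The 36th occurrence is 35 intervals after the first: 35 × 7 = 245 days after Dec 10, 2004.
Dec has 31 days — 21 days to the end of Dec leaves 224.
Jan has 31 days (193 left).
Feb has 28 days (165 left).
Mar has 31 days (134 left).
Apr has 30 days (104 left).
May has 31 days (73 left).
Jun has 30 days (43 left).
Jul has 31 days (12 left).
12 days into Aug → Aug 12, 2005.

Aug 12, 2005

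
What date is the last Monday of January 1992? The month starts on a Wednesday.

January 1992 begins on a Wednesday, so the first Monday is January 6 (5 days later).
January 1992 has 31 days. Adding weeks: 6, 13, 20, 27 — the last one ≤ 31 is the 27th.

1992-01-27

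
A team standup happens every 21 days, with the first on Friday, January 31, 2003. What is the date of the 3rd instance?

March 14, 2003

The 3rd occurrence is 2 intervals after the first: 2 × 21 = 42 days after January 31, 2003.
January has 31 days — 0 days to the end of January leaves 42.
February has 28 days (14 left).
14 days into March → March 14, 2003.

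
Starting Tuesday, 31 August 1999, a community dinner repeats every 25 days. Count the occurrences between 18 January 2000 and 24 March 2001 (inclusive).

Occurrences land 25·i days after 31 August 1999 for i = 0, 1, 2, …
18 January 2000 is 140 days after the start; 140 ÷ 25 = 5 remainder 15; since the remainder is 15, round up to i = 6. First occurrence in the window: #7 on 28 January 2000 (6×25 = 150 days in).
24 March 2001 is 571 days after the start; 571 ÷ 25 = 22 remainder 21. Last occurrence in the window: #23 on 3 March 2001.
Occurrences #7 through #23: 17 in total.

17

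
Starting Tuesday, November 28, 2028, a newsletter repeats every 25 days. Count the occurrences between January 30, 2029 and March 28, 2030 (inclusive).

17

Occurrences land 25·i days after November 28, 2028 for i = 0, 1, 2, …
January 30, 2029 is 63 days after the start; 63 ÷ 25 = 2 remainder 13; since the remainder is 13, round up to i = 3. First occurrence in the window: #4 on February 11, 2029 (3×25 = 75 days in).
March 28, 2030 is 485 days after the start; 485 ÷ 25 = 19 remainder 10. Last occurrence in the window: #20 on March 18, 2030.
Occurrences #4 through #20: 17 in total.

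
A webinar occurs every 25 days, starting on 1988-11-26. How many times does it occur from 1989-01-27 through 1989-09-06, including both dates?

Occurrences land 25·i days after 1988-11-26 for i = 0, 1, 2, …
1989-01-27 is 62 days after the start; 62 ÷ 25 = 2 remainder 12; since the remainder is 12, round up to i = 3. First occurrence in the window: #4 on 1989-02-09 (3×25 = 75 days in).
1989-09-06 is 284 days after the start; 284 ÷ 25 = 11 remainder 9. Last occurrence in the window: #12 on 1989-08-28.
Occurrences #4 through #12: 9 in total.

9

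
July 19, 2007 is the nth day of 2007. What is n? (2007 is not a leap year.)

200

Days in months before July: 31 + 28 + 31 + 30 + 31 + 30 = 181.
Plus 19 days into July → day 200.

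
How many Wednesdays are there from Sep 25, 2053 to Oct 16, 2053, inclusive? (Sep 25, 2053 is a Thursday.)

Sep 25, 2053 is a Thursday; the first Wednesday on or after it is Oct 1, 2053 (6 days later).
From Oct 1, 2053 to Oct 16, 2053 is 16 − 1 = 15 days.
15 ÷ 7 = 2 full weeks with remainder 1, so 2 more Wednesdays after the first → 3.

3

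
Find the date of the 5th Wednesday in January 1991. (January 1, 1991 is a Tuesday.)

January 1991 begins on a Tuesday, so the first Wednesday is January 2 (1 day later).
The 5th Wednesday is 4 weeks later: 2 + 28 = 30.

1991-01-30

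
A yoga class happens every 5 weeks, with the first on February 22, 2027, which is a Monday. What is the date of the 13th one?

April 17, 2028

The 13th occurrence is 12 intervals after the first: 12 × 35 = 420 days after February 22, 2027.
February has 28 days — 6 days to the end of February leaves 414.
From end of February to end of 2027 is 306 days (108 left).
January has 31 days (77 left).
February has 29 days (48 left).
March has 31 days (17 left).
17 days into April → April 17, 2028.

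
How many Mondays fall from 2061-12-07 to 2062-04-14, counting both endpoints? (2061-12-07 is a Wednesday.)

18

2061-12-07 is a Wednesday; the first Monday on or after it is 2061-12-12 (5 days later).
From 2061-12-12 to 2062-04-14: 19 + 31 + 28 + 31 + 14 = 123 days (rest of December, January, February, March, April).
123 ÷ 7 = 17 full weeks with remainder 4, so 17 more Mondays after the first → 18.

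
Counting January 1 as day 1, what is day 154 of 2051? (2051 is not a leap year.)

3 June 2051

January has 31 days (154 − 31 = 123 remain).
February has 28 days (123 − 28 = 95 remain).
March has 31 days (95 − 31 = 64 remain).
April has 30 days (64 − 30 = 34 remain).
May has 31 days (34 − 31 = 3 remain).
3 into June → June 3.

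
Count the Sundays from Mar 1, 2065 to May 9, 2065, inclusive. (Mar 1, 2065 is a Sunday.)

10

Mar 1, 2065 is a Sunday; the first Sunday on or after it is Mar 1, 2065.
From Mar 1, 2065 to May 9, 2065: 30 + 30 + 9 = 69 days (rest of Mar, Apr, May).
69 ÷ 7 = 9 full weeks with remainder 6, so 9 more Sundays after the first → 10.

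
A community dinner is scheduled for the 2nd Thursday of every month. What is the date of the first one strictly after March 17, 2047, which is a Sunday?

March 2047 starts on a Friday; its first Thursday is the 7th, so the 2nd Thursday is the 14th — March 14, 2047.
That is not after March 17, 2047, so look at April 2047.
April 2047 starts on a Monday; its first Thursday is the 4th, so the 2nd Thursday is the 11th — April 11, 2047.

April 11, 2047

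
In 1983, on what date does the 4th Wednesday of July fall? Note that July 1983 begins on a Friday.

July 1983 begins on a Friday, so the first Wednesday is July 6 (5 days later).
The 4th Wednesday is 3 weeks later: 6 + 21 = 27.

July 27, 1983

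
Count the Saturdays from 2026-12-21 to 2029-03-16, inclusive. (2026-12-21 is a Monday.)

116

2026-12-21 is a Monday; the first Saturday on or after it is 2026-12-26 (5 days later).
From 2026-12-26 to 2029-03-16: 5 + 365 + 366 + 75 = 811 days (rest of 2026, 2027, 2028, to 2029-03-16 in 2029).
811 ÷ 7 = 115 full weeks with remainder 6, so 115 more Saturdays after the first → 116.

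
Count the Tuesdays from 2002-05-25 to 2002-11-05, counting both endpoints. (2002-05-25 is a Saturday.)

24

2002-05-25 is a Saturday; the first Tuesday on or after it is 2002-05-28 (3 days later).
From 2002-05-28 to 2002-11-05: 3 + 30 + 31 + 31 + 30 + 31 + 5 = 161 days (rest of May, June, July, August, September, October, November).
161 ÷ 7 = 23 full weeks with remainder 0, so 23 more Tuesdays after the first → 24.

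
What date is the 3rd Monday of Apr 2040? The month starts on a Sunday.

Apr 2040 begins on a Sunday, so the first Monday is Apr 2 (1 day later).
The 3rd Monday is 2 weeks later: 2 + 14 = 16.

Apr 16, 2040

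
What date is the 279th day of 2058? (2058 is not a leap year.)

Jan has 31 days (279 − 31 = 248 remain).
Feb has 28 days (248 − 28 = 220 remain).
Mar has 31 days (220 − 31 = 189 remain).
Apr has 30 days (189 − 30 = 159 remain).
May has 31 days (159 − 31 = 128 remain).
Jun has 30 days (128 − 30 = 98 remain).
Jul has 31 days (98 − 31 = 67 remain).
Aug has 31 days (67 − 31 = 36 remain).
Sep has 30 days (36 − 30 = 6 remain).
6 into Oct → Oct 6.

Oct 6, 2058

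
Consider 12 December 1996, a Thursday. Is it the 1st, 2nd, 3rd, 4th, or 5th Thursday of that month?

Day 12 falls in week ⌈12/7⌉ of the month.
Days 1–7 hold the 1st Thursday, 8–14 the 2nd, 15–21 the 3rd, 22–28 the 4th, 29–31 the 5th.
12 is in the range for the 2nd.

2nd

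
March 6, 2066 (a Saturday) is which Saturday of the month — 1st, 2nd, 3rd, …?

Day 6 falls in week ⌈6/7⌉ of the month.
Days 1–7 hold the 1st Saturday, 8–14 the 2nd, 15–21 the 3rd, 22–28 the 4th, 29–31 the 5th.
6 is in the range for the 1st.

1st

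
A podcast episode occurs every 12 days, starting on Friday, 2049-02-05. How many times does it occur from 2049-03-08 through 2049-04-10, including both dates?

Occurrences land 12·i days after 2049-02-05 for i = 0, 1, 2, …
2049-03-08 is 31 days after the start; 31 ÷ 12 = 2 remainder 7; since the remainder is 7, round up to i = 3. First occurrence in the window: #4 on 2049-03-13 (3×12 = 36 days in).
2049-04-10 is 64 days after the start; 64 ÷ 12 = 5 remainder 4. Last occurrence in the window: #6 on 2049-04-06.
Occurrences #4 through #6: 3 in total.

3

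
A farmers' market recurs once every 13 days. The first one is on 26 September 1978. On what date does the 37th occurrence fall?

The 37th occurrence is 36 intervals after the first: 36 × 13 = 468 days after 26 September 1978.
September has 30 days — 4 days to the end of September leaves 464.
From end of September to end of 1978 is 92 days (372 left).
1979 has 365 days (7 left).
7 days into January → 7 January 1980.

7 January 1980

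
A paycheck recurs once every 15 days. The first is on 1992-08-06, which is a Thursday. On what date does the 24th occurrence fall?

1993-07-17

The 24th occurrence is 23 intervals after the first: 23 × 15 = 345 days after 1992-08-06.
August has 31 days — 25 days to the end of August leaves 320.
September has 30 days (290 left).
October has 31 days (259 left).
November has 30 days (229 left).
December has 31 days (198 left).
January has 31 days (167 left).
February has 28 days (139 left).
March has 31 days (108 left).
April has 30 days (78 left).
May has 31 days (47 left).
June has 30 days (17 left).
17 days into July → 1993-07-17.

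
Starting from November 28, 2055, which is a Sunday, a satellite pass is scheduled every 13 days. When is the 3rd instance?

The 3rd occurrence is 2 intervals after the first: 2 × 13 = 26 days after November 28, 2055.
November has 30 days — 2 days to the end of November leaves 24.
24 days into December → December 24, 2055.

December 24, 2055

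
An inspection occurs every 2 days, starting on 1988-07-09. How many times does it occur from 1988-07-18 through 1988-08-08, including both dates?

11

Occurrences land 2·i days after 1988-07-09 for i = 0, 1, 2, …
1988-07-18 is 9 days after the start; 9 ÷ 2 = 4 remainder 1; since the remainder is 1, round up to i = 5. First occurrence in the window: #6 on 1988-07-19 (5×2 = 10 days in).
1988-08-08 is 30 days after the start; 30 ÷ 2 = 15 remainder 0. Last occurrence in the window: #16 on 1988-08-08.
Occurrences #6 through #16: 11 in total.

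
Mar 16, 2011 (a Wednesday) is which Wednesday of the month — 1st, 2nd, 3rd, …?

Day 16 falls in week ⌈16/7⌉ of the month.
Days 1–7 hold the 1st Wednesday, 8–14 the 2nd, 15–21 the 3rd, 22–28 the 4th, 29–31 the 5th.
16 is in the range for the 3rd.

3rd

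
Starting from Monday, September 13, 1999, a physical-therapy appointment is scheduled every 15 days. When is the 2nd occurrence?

September 28, 1999

The 2nd occurrence is 1 interval after the first: 1 × 15 = 15 days after September 13, 1999.
15 days later is September 28, 1999.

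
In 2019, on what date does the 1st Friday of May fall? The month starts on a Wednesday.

May 2019 begins on a Wednesday, so the first Friday is May 3 (2 days later).

May 3, 2019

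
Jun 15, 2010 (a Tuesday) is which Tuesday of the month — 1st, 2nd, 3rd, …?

Day 15 falls in week ⌈15/7⌉ of the month.
Days 1–7 hold the 1st Tuesday, 8–14 the 2nd, 15–21 the 3rd, 22–28 the 4th, 29–31 the 5th.
15 is in the range for the 3rd.

3rd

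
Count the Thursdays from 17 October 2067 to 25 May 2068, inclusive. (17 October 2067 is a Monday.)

32

17 October 2067 is a Monday; the first Thursday on or after it is 20 October 2067 (3 days later).
From 20 October 2067 to 25 May 2068: 11 + 30 + 31 + 31 + 29 + 31 + 30 + 25 = 218 days (rest of October, November, December, January, February, March, April, May).
218 ÷ 7 = 31 full weeks with remainder 1, so 31 more Thursdays after the first → 32.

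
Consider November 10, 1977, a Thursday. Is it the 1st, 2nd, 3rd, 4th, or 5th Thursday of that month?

2nd

Day 10 falls in week ⌈10/7⌉ of the month.
Days 1–7 hold the 1st Thursday, 8–14 the 2nd, 15–21 the 3rd, 22–28 the 4th, 29–31 the 5th.
10 is in the range for the 2nd.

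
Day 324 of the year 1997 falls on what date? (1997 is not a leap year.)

November 20, 1997

January has 31 days (324 − 31 = 293 remain).
February has 28 days (293 − 28 = 265 remain).
March has 31 days (265 − 31 = 234 remain).
April has 30 days (234 − 30 = 204 remain).
May has 31 days (204 − 31 = 173 remain).
June has 30 days (173 − 30 = 143 remain).
July has 31 days (143 − 31 = 112 remain).
August has 31 days (112 − 31 = 81 remain).
September has 30 days (81 − 30 = 51 remain).
October has 31 days (51 − 31 = 20 remain).
20 into November → November 20.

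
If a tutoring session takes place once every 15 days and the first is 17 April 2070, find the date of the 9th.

The 9th occurrence is 8 intervals after the first: 8 × 15 = 120 days after 17 April 2070.
April has 30 days — 13 days to the end of April leaves 107.
May has 31 days (76 left).
June has 30 days (46 left).
July has 31 days (15 left).
15 days into August → 15 August 2070.

15 August 2070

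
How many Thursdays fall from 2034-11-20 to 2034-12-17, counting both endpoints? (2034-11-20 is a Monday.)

4

2034-11-20 is a Monday; the first Thursday on or after it is 2034-11-23 (3 days later).
From 2034-11-23 to 2034-12-17: 7 + 17 = 24 days (rest of November, December).
24 ÷ 7 = 3 full weeks with remainder 3, so 3 more Thursdays after the first → 4.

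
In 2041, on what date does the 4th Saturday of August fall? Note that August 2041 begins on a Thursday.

August 2041 begins on a Thursday, so the first Saturday is August 3 (2 days later).
The 4th Saturday is 3 weeks later: 3 + 21 = 24.

24 August 2041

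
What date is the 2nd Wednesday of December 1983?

The first Wednesday of December 1983 is December 7.
The 2nd Wednesday is 1 weeks later: 7 + 7 = 14.

1983-12-14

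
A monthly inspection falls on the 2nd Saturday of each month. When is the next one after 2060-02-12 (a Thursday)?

February 2060 starts on a Sunday; its first Saturday is the 7th, so the 2nd Saturday is the 14th — 2060-02-14.
2060-02-14 is after 2060-02-12, so that is the next one.

2060-02-14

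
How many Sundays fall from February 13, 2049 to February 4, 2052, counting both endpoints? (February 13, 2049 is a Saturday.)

156

February 13, 2049 is a Saturday; the first Sunday on or after it is February 14, 2049 (1 day later).
From February 14, 2049 to February 4, 2052: 320 + 365 + 365 + 35 = 1085 days (rest of 2049, 2050, 2051, to February 4, 2052 in 2052).
1085 ÷ 7 = 155 full weeks with remainder 0, so 155 more Sundays after the first → 156.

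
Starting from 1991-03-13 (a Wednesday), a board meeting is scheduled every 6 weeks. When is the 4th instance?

The 4th occurrence is 3 intervals after the first: 3 × 42 = 126 days after 1991-03-13.
March has 31 days — 18 days to the end of March leaves 108.
April has 30 days (78 left).
May has 31 days (47 left).
June has 30 days (17 left).
17 days into July → 1991-07-17.

1991-07-17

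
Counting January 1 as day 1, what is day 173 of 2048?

June 21, 2048

January has 31 days (173 − 31 = 142 remain).
February has 29 days (142 − 29 = 113 remain).
March has 31 days (113 − 31 = 82 remain).
April has 30 days (82 − 30 = 52 remain).
May has 31 days (52 − 31 = 21 remain).
21 into June → June 21.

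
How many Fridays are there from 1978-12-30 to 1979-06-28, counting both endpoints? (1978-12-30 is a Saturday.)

25

1978-12-30 is a Saturday; the first Friday on or after it is 1979-01-05 (6 days later).
From 1979-01-05 to 1979-06-28: 26 + 28 + 31 + 30 + 31 + 28 = 174 days (rest of January, February, March, April, May, June).
174 ÷ 7 = 24 full weeks with remainder 6, so 24 more Fridays after the first → 25.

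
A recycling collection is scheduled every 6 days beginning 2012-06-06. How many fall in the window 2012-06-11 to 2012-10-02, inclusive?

Occurrences land 6·i days after 2012-06-06 for i = 0, 1, 2, …
2012-06-11 is 5 days after the start; 5 ÷ 6 = 0 remainder 5; since the remainder is 5, round up to i = 1. First occurrence in the window: #2 on 2012-06-12 (1×6 = 6 days in).
2012-10-02 is 118 days after the start; 118 ÷ 6 = 19 remainder 4. Last occurrence in the window: #20 on 2012-09-28.
Occurrences #2 through #20: 19 in total.

19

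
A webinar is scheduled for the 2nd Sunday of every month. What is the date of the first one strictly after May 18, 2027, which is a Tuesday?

Jun 13, 2027

May 2027 starts on a Saturday; its first Sunday is the 2nd, so the 2nd Sunday is the 9th — May 9, 2027.
That is not after May 18, 2027, so look at Jun 2027.
Jun 2027 starts on a Tuesday; its first Sunday is the 6th, so the 2nd Sunday is the 13th — Jun 13, 2027.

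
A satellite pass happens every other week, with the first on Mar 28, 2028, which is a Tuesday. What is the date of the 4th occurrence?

The 4th occurrence is 3 intervals after the first: 3 × 14 = 42 days after Mar 28, 2028.
Mar has 31 days — 3 days to the end of Mar leaves 39.
Apr has 30 days (9 left).
9 days into May → May 9, 2028.

May 9, 2028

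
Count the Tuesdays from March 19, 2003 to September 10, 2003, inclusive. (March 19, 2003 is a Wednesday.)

25

March 19, 2003 is a Wednesday; the first Tuesday on or after it is March 25, 2003 (6 days later).
From March 25, 2003 to September 10, 2003: 6 + 30 + 31 + 30 + 31 + 31 + 10 = 169 days (rest of March, April, May, June, July, August, September).
169 ÷ 7 = 24 full weeks with remainder 1, so 24 more Tuesdays after the first → 25.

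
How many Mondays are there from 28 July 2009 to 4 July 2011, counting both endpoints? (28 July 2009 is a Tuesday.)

101

28 July 2009 is a Tuesday; the first Monday on or after it is 3 August 2009 (6 days later).
From 3 August 2009 to 4 July 2011: 150 + 365 + 185 = 700 days (rest of 2009, 2010, to 4 July 2011 in 2011).
700 ÷ 7 = 100 full weeks with remainder 0, so 100 more Mondays after the first → 101.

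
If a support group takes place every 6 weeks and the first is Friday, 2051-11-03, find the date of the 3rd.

The 3rd occurrence is 2 intervals after the first: 2 × 42 = 84 days after 2051-11-03.
November has 30 days — 27 days to the end of November leaves 57.
December has 31 days (26 left).
26 days into January → 2052-01-26.

2052-01-26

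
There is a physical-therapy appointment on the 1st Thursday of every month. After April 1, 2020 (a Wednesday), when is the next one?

April 2, 2020

April 2020 starts on a Wednesday, so its 1st Thursday is April 2, 2020 (1 day in).
April 2, 2020 is after April 1, 2020, so that is the next one.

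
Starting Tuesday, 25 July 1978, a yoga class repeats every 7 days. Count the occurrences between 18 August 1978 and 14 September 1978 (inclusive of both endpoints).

Occurrences land 7·i days after 25 July 1978 for i = 0, 1, 2, …
18 August 1978 is 24 days after the start; 24 ÷ 7 = 3 remainder 3; since the remainder is 3, round up to i = 4. First occurrence in the window: #5 on 22 August 1978 (4×7 = 28 days in).
14 September 1978 is 51 days after the start; 51 ÷ 7 = 7 remainder 2. Last occurrence in the window: #8 on 12 September 1978.
Occurrences #5 through #8: 4 in total.

4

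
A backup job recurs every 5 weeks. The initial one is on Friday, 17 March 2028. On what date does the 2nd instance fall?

21 April 2028

The 2nd occurrence is 1 interval after the first: 1 × 35 = 35 days after 17 March 2028.
March has 31 days — 14 days to the end of March leaves 21.
21 days into April → 21 April 2028.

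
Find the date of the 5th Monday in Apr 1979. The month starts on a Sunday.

Apr 30, 1979

Apr 1979 begins on a Sunday, so the first Monday is Apr 2 (1 day later).
The 5th Monday is 4 weeks later: 2 + 28 = 30.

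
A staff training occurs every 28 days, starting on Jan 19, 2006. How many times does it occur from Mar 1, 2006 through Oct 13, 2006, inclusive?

Occurrences land 28·i days after Jan 19, 2006 for i = 0, 1, 2, …
Mar 1, 2006 is 41 days after the start; 41 ÷ 28 = 1 remainder 13; since the remainder is 13, round up to i = 2. First occurrence in the window: #3 on Mar 16, 2006 (2×28 = 56 days in).
Oct 13, 2006 is 267 days after the start; 267 ÷ 28 = 9 remainder 15. Last occurrence in the window: #10 on Sep 28, 2006.
Occurrences #3 through #10: 8 in total.

8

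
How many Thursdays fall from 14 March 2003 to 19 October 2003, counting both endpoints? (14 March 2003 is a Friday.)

31

14 March 2003 is a Friday; the first Thursday on or after it is 20 March 2003 (6 days later).
From 20 March 2003 to 19 October 2003: 11 + 30 + 31 + 30 + 31 + 31 + 30 + 19 = 213 days (rest of March, April, May, June, July, August, September, October).
213 ÷ 7 = 30 full weeks with remainder 3, so 30 more Thursdays after the first → 31.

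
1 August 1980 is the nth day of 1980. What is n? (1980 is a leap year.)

214

Days in months before August: 31 + 29 + 31 + 30 + 31 + 30 + 31 = 213.
Plus 1 day into August → day 214.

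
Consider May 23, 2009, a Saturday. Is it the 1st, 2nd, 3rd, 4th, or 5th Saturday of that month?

Day 23 falls in week ⌈23/7⌉ of the month.
Days 1–7 hold the 1st Saturday, 8–14 the 2nd, 15–21 the 3rd, 22–28 the 4th, 29–31 the 5th.
23 is in the range for the 4th.

4th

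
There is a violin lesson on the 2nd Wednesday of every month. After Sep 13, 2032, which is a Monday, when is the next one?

Oct 13, 2032

Sep 2032 starts on a Wednesday; its first Wednesday is the 1st, so the 2nd Wednesday is the 8th — Sep 8, 2032.
That is not after Sep 13, 2032, so look at Oct 2032.
Oct 2032 starts on a Friday; its first Wednesday is the 6th, so the 2nd Wednesday is the 13th — Oct 13, 2032.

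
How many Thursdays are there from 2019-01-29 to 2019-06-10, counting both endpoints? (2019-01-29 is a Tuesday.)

19

2019-01-29 is a Tuesday; the first Thursday on or after it is 2019-01-31 (2 days later).
From 2019-01-31 to 2019-06-10: 0 + 28 + 31 + 30 + 31 + 10 = 130 days (rest of January, February, March, April, May, June).
130 ÷ 7 = 18 full weeks with remainder 4, so 18 more Thursdays after the first → 19.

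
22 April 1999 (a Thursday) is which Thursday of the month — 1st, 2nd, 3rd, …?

4th

Day 22 falls in week ⌈22/7⌉ of the month.
Days 1–7 hold the 1st Thursday, 8–14 the 2nd, 15–21 the 3rd, 22–28 the 4th, 29–31 the 5th.
22 is in the range for the 4th.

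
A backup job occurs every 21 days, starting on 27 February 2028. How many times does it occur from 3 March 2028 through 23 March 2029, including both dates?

Occurrences land 21·i days after 27 February 2028 for i = 0, 1, 2, …
3 March 2028 is 5 days after the start; 5 ÷ 21 = 0 remainder 5; since the remainder is 5, round up to i = 1. First occurrence in the window: #2 on 19 March 2028 (1×21 = 21 days in).
23 March 2029 is 390 days after the start; 390 ÷ 21 = 18 remainder 12. Last occurrence in the window: #19 on 11 March 2029.
Occurrences #2 through #19: 18 in total.

18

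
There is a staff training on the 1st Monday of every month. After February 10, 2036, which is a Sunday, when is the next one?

March 3, 2036

February 2036 starts on a Friday, so its 1st Monday is February 4, 2036 (3 days in).
That is not after February 10, 2036, so look at March 2036.
March 2036 starts on a Saturday, so its 1st Monday is March 3, 2036 (2 days in).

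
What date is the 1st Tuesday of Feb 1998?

Feb 3, 1998

Feb 1998 begins on a Sunday, so the first Tuesday is Feb 3 (2 days later).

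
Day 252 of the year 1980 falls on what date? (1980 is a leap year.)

8 September 1980

January has 31 days (252 − 31 = 221 remain).
February has 29 days (221 − 29 = 192 remain).
March has 31 days (192 − 31 = 161 remain).
April has 30 days (161 − 30 = 131 remain).
May has 31 days (131 − 31 = 100 remain).
June has 30 days (100 − 30 = 70 remain).
July has 31 days (70 − 31 = 39 remain).
August has 31 days (39 − 31 = 8 remain).
8 into September → September 8.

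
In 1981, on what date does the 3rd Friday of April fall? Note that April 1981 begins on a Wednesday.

1981-04-17

April 1981 begins on a Wednesday, so the first Friday is April 3 (2 days later).
The 3rd Friday is 2 weeks later: 3 + 14 = 17.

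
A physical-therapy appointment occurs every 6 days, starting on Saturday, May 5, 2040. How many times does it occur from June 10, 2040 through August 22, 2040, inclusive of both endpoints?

Occurrences land 6·i days after May 5, 2040 for i = 0, 1, 2, …
June 10, 2040 is 36 days after the start; 36 ÷ 6 = 6 remainder 0. First occurrence in the window: #7 on June 10, 2040 (6×6 = 36 days in).
August 22, 2040 is 109 days after the start; 109 ÷ 6 = 18 remainder 1. Last occurrence in the window: #19 on August 21, 2040.
Occurrences #7 through #19: 13 in total.

13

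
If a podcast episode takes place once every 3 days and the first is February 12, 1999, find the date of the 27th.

May 1, 1999

The 27th occurrence is 26 intervals after the first: 26 × 3 = 78 days after February 12, 1999.
February has 28 days — 16 days to the end of February leaves 62.
March has 31 days (31 left).
April has 30 days (1 left).
1 day into May → May 1, 1999.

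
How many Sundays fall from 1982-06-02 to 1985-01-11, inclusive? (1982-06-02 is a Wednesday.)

1982-06-02 is a Wednesday; the first Sunday on or after it is 1982-06-06 (4 days later).
From 1982-06-06 to 1985-01-11: 208 + 365 + 366 + 11 = 950 days (rest of 1982, 1983, 1984, to 1985-01-11 in 1985).
950 ÷ 7 = 135 full weeks with remainder 5, so 135 more Sundays after the first → 136.

136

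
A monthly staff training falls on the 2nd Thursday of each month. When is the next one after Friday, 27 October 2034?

October 2034 starts on a Sunday; its first Thursday is the 5th, so the 2nd Thursday is the 12th — 12 October 2034.
That is not after 27 October 2034, so look at November 2034.
November 2034 starts on a Wednesday; its first Thursday is the 2nd, so the 2nd Thursday is the 9th — 9 November 2034.

9 November 2034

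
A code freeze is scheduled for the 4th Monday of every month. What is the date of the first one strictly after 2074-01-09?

2074-01-22

January 2074 starts on a Monday; its first Monday is the 1st, so the 4th Monday is the 22nd — 2074-01-22.
2074-01-22 is after 2074-01-09, so that is the next one.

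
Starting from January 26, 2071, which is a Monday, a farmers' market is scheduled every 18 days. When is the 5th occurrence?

The 5th occurrence is 4 intervals after the first: 4 × 18 = 72 days after January 26, 2071.
January has 31 days — 5 days to the end of January leaves 67.
February has 28 days (39 left).
March has 31 days (8 left).
8 days into April → April 8, 2071.

April 8, 2071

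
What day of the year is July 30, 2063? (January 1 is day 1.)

211

Days in months before July: 31 + 28 + 31 + 30 + 31 + 30 = 181.
Plus 30 days into July → day 211.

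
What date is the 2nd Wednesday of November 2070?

November 2070 begins on a Saturday, so the first Wednesday is November 5 (4 days later).
The 2nd Wednesday is 1 weeks later: 5 + 7 = 12.

2070-11-12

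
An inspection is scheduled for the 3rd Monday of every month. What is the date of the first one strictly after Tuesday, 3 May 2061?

May 2061 starts on a Sunday; its first Monday is the 2nd, so the 3rd Monday is the 16th — 16 May 2061.
16 May 2061 is after 3 May 2061, so that is the next one.

16 May 2061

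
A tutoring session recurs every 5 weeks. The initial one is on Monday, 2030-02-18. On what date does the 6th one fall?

2030-08-12

The 6th occurrence is 5 intervals after the first: 5 × 35 = 175 days after 2030-02-18.
February has 28 days — 10 days to the end of February leaves 165.
March has 31 days (134 left).
April has 30 days (104 left).
May has 31 days (73 left).
June has 30 days (43 left).
July has 31 days (12 left).
12 days into August → 2030-08-12.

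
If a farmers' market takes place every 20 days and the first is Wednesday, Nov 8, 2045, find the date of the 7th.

Mar 8, 2046

The 7th occurrence is 6 intervals after the first: 6 × 20 = 120 days after Nov 8, 2045.
Nov has 30 days — 22 days to the end of Nov leaves 98.
Dec has 31 days (67 left).
Jan has 31 days (36 left).
Feb has 28 days (8 left).
8 days into Mar → Mar 8, 2046.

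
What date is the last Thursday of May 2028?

25 May 2028

May 2028 begins on a Monday, so the first Thursday is May 4 (3 days later).
May 2028 has 31 days. Adding weeks: 4, 11, 18, 25 — the last one ≤ 31 is the 25th.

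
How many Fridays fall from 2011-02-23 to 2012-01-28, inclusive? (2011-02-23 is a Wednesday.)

49

2011-02-23 is a Wednesday; the first Friday on or after it is 2011-02-25 (2 days later).
From 2011-02-25 to 2012-01-28: 309 + 28 = 337 days (rest of 2011, to 2012-01-28 in 2012).
337 ÷ 7 = 48 full weeks with remainder 1, so 48 more Fridays after the first → 49.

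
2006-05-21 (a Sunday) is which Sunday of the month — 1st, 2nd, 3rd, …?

Day 21 falls in week ⌈21/7⌉ of the month.
Days 1–7 hold the 1st Sunday, 8–14 the 2nd, 15–21 the 3rd, 22–28 the 4th, 29–31 the 5th.
21 is in the range for the 3rd.

3rd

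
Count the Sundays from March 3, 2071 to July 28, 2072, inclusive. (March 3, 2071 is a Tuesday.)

March 3, 2071 is a Tuesday; the first Sunday on or after it is March 8, 2071 (5 days later).
From March 8, 2071 to July 28, 2072: 298 + 210 = 508 days (rest of 2071, to July 28, 2072 in 2072).
508 ÷ 7 = 72 full weeks with remainder 4, so 72 more Sundays after the first → 73.

73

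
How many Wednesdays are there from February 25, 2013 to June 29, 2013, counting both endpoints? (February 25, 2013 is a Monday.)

February 25, 2013 is a Monday; the first Wednesday on or after it is February 27, 2013 (2 days later).
From February 27, 2013 to June 29, 2013: 1 + 31 + 30 + 31 + 29 = 122 days (rest of February, March, April, May, June).
122 ÷ 7 = 17 full weeks with remainder 3, so 17 more Wednesdays after the first → 18.

18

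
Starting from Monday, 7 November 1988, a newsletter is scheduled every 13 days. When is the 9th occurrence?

The 9th occurrence is 8 intervals after the first: 8 × 13 = 104 days after 7 November 1988.
November has 30 days — 23 days to the end of November leaves 81.
December has 31 days (50 left).
January has 31 days (19 left).
19 days into February → 19 February 1989.

19 February 1989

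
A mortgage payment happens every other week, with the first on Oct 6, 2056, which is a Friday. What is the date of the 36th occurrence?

The 36th occurrence is 35 intervals after the first: 35 × 14 = 490 days after Oct 6, 2056.
Oct has 31 days — 25 days to the end of Oct leaves 465.
From end of Oct to end of 2056 is 61 days (404 left).
2057 has 365 days (39 left).
Jan has 31 days (8 left).
8 days into Feb → Feb 8, 2058.

Feb 8, 2058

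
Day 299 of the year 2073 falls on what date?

Jan has 31 days (299 − 31 = 268 remain).
Feb has 28 days (268 − 28 = 240 remain).
Mar has 31 days (240 − 31 = 209 remain).
Apr has 30 days (209 − 30 = 179 remain).
May has 31 days (179 − 31 = 148 remain).
Jun has 30 days (148 − 30 = 118 remain).
Jul has 31 days (118 − 31 = 87 remain).
Aug has 31 days (87 − 31 = 56 remain).
Sep has 30 days (56 − 30 = 26 remain).
26 into Oct → Oct 26.

Oct 26, 2073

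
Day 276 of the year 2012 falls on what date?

January has 31 days (276 − 31 = 245 remain).
February has 29 days (245 − 29 = 216 remain).
March has 31 days (216 − 31 = 185 remain).
April has 30 days (185 − 30 = 155 remain).
May has 31 days (155 − 31 = 124 remain).
June has 30 days (124 − 30 = 94 remain).
July has 31 days (94 − 31 = 63 remain).
August has 31 days (63 − 31 = 32 remain).
September has 30 days (32 − 30 = 2 remain).
2 into October → October 2.

2 October 2012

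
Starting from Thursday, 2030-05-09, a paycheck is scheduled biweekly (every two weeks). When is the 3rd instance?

The 3rd occurrence is 2 intervals after the first: 2 × 14 = 28 days after 2030-05-09.
May has 31 days — 22 days to the end of May leaves 6.
6 days into June → 2030-06-06.

2030-06-06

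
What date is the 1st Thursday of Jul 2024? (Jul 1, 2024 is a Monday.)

Jul 2024 begins on a Monday, so the first Thursday is Jul 4 (3 days later).

Jul 4, 2024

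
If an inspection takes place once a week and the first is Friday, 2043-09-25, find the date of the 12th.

The 12th occurrence is 11 intervals after the first: 11 × 7 = 77 days after 2043-09-25.
September has 30 days — 5 days to the end of September leaves 72.
October has 31 days (41 left).
November has 30 days (11 left).
11 days into December → 2043-12-11.

2043-12-11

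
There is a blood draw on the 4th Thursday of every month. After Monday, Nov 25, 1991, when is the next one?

Nov 28, 1991

Nov 1991 starts on a Friday; its first Thursday is the 7th, so the 4th Thursday is the 28th — Nov 28, 1991.
Nov 28, 1991 is after Nov 25, 1991, so that is the next one.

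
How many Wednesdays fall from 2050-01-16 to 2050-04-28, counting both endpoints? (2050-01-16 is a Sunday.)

15

2050-01-16 is a Sunday; the first Wednesday on or after it is 2050-01-19 (3 days later).
From 2050-01-19 to 2050-04-28: 12 + 28 + 31 + 28 = 99 days (rest of January, February, March, April).
99 ÷ 7 = 14 full weeks with remainder 1, so 14 more Wednesdays after the first → 15.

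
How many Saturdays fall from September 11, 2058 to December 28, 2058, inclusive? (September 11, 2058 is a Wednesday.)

16

September 11, 2058 is a Wednesday; the first Saturday on or after it is September 14, 2058 (3 days later).
From September 14, 2058 to December 28, 2058: 16 + 31 + 30 + 28 = 105 days (rest of September, October, November, December).
105 ÷ 7 = 15 full weeks with remainder 0, so 15 more Saturdays after the first → 16.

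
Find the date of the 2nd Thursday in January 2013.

10 January 2013

January 2013 begins on a Tuesday, so the first Thursday is January 3 (2 days later).
The 2nd Thursday is 1 weeks later: 3 + 7 = 10.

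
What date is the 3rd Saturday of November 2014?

2014-11-15

November 2014 begins on a Saturday, so the first Saturday is November 1.
The 3rd Saturday is 2 weeks later: 1 + 14 = 15.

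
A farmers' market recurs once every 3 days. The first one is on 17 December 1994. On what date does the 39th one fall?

10 April 1995

The 39th occurrence is 38 intervals after the first: 38 × 3 = 114 days after 17 December 1994.
December has 31 days — 14 days to the end of December leaves 100.
January has 31 days (69 left).
February has 28 days (41 left).
March has 31 days (10 left).
10 days into April → 10 April 1995.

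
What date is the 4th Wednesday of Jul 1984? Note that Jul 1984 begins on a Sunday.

Jul 1984 begins on a Sunday, so the first Wednesday is Jul 4 (3 days later).
The 4th Wednesday is 3 weeks later: 4 + 21 = 25.

Jul 25, 1984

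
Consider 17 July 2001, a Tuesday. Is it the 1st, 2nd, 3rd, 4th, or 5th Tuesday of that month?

3rd

Day 17 falls in week ⌈17/7⌉ of the month.
Days 1–7 hold the 1st Tuesday, 8–14 the 2nd, 15–21 the 3rd, 22–28 the 4th, 29–31 the 5th.
17 is in the range for the 3rd.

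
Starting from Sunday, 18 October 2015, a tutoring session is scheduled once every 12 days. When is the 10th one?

The 10th occurrence is 9 intervals after the first: 9 × 12 = 108 days after 18 October 2015.
October has 31 days — 13 days to the end of October leaves 95.
November has 30 days (65 left).
December has 31 days (34 left).
January has 31 days (3 left).
3 days into February → 3 February 2016.

3 February 2016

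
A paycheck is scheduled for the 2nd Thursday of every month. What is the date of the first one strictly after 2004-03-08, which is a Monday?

2004-03-11

March 2004 starts on a Monday; its first Thursday is the 4th, so the 2nd Thursday is the 11th — 2004-03-11.
2004-03-11 is after 2004-03-08, so that is the next one.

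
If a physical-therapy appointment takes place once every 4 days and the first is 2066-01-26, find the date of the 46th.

2066-07-25

The 46th occurrence is 45 intervals after the first: 45 × 4 = 180 days after 2066-01-26.
January has 31 days — 5 days to the end of January leaves 175.
February has 28 days (147 left).
March has 31 days (116 left).
April has 30 days (86 left).
May has 31 days (55 left).
June has 30 days (25 left).
25 days into July → 2066-07-25.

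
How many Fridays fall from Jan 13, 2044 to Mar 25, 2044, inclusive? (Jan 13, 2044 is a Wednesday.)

Jan 13, 2044 is a Wednesday; the first Friday on or after it is Jan 15, 2044 (2 days later).
From Jan 15, 2044 to Mar 25, 2044: 16 + 29 + 25 = 70 days (rest of Jan, Feb, Mar).
70 ÷ 7 = 10 full weeks with remainder 0, so 10 more Fridays after the first → 11.

11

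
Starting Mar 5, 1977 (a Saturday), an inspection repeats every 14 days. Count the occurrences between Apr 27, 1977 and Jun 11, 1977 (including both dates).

4

Occurrences land 14·i days after Mar 5, 1977 for i = 0, 1, 2, …
Apr 27, 1977 is 53 days after the start; 53 ÷ 14 = 3 remainder 11; since the remainder is 11, round up to i = 4. First occurrence in the window: #5 on Apr 30, 1977 (4×14 = 56 days in).
Jun 11, 1977 is 98 days after the start; 98 ÷ 14 = 7 remainder 0. Last occurrence in the window: #8 on Jun 11, 1977.
Occurrences #5 through #8: 4 in total.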